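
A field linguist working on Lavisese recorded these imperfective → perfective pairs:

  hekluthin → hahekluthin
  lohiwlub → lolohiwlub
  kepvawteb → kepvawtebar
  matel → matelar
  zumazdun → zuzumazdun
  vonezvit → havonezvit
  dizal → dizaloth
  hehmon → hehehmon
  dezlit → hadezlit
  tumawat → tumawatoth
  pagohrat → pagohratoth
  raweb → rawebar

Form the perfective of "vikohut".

matel and dizal both end in -l yet inflect differently (matelar, dizaloth), so the final letter is not what conditions the rule; the last vowel is.
"vikohut" has last vowel 'u'. The stems whose last vowel is 'u' (lohiwlub → lolohiwlub, zumazdun → zuzumazdun) repeat the first consonant+vowel as a prefix.
So vikohut → vivikohut.

vivikohut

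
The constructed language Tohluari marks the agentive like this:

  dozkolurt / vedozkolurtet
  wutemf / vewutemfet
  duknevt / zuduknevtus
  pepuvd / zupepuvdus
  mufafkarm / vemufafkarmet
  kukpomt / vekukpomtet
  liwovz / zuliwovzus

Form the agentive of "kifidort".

duknevt and dozkolurt both end in -t yet inflect differently (zuduknevtus, vedozkolurtet), so the final letter is not what conditions the rule; the second-to-last letter is.
"kifidort" has second-to-last letter 'r'. The stems whose second-to-last letter is 'r' (dozkolurt → vedozkolurtet, mufafkarm → vemufafkarmet) add ve- … -et around the stem.
The other pattern: stems whose second-to-last letter is 'v' add zu- … -us around the stem.
So kifidort → vekifidortet.

vekifidortet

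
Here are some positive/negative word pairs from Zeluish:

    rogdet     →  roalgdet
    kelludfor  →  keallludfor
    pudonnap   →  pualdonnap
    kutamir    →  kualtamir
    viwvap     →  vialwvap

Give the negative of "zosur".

Every pair shown (rogdet → roalgdet, kelludfor → keallludfor, pudonnap → pualdonnap, …) follows the same rule: insert -al- after the first vowel.
So zosur → zoalsur.

zoalsur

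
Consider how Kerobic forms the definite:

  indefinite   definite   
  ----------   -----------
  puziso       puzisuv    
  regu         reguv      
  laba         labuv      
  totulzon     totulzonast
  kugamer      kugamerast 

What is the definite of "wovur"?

"wovur" ends in a consonant. The stems ending in a consonant (totulzon → totulzonast, kugamer → kugamerast) add -ast.
The other pattern: stems ending in a vowel drop the final letter and add -uv.
So wovur → wovurast.

wovurast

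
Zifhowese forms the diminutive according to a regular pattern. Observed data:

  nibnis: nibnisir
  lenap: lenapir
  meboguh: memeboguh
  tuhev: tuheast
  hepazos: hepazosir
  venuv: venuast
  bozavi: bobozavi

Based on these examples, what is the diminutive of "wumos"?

"wumos" ends in -s. The stems ending in -s (hepazos → hepazosir, nibnis → nibnisir) add -ir.
The other patterns: stems ending in -v drop the final letter and add -ast; stems ending in -h or -i repeat the first consonant+vowel as a prefix.
So wumos → wumosir.

wumosir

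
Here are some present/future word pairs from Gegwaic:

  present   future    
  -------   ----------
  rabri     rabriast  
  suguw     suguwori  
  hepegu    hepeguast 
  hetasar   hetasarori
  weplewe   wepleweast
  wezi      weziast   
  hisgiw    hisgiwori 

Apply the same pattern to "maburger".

hepegu and suguw both have last vowel 'u' yet inflect differently (hepeguast, suguwori), so the last vowel is not what conditions the rule; whether the stem ends in a vowel or a consonant is.
"maburger" ends in a consonant. The stems ending in a consonant (hetasar → hetasarori, suguw → suguwori, hisgiw → hisgiwori) add -ori.
The other pattern: stems ending in a vowel add -ast.
So maburger → maburgerori.

maburgerori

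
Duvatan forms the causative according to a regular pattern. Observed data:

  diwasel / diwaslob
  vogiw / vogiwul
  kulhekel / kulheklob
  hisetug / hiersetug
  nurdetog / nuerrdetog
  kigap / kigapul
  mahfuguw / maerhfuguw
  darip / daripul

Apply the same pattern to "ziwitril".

"ziwitril" has last vowel 'i'. The stems whose last vowel is 'i' (darip → daripul, vogiw → vogiwul) add -ul.
So ziwitril → ziwitrilul.

ziwitrilul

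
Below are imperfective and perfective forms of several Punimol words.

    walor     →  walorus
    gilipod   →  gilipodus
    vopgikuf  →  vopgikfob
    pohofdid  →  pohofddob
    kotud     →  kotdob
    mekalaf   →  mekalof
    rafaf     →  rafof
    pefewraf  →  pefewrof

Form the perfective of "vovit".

vovtob

gilipod and kotud both end in -d yet inflect differently (gilipodus, kotdob), so the final letter is not what conditions the rule; the last vowel is.
"vovit" has last vowel 'i'. The one such stem in the data (pohofdid → pohofddob) deletes the last vowel and adds -ob (as do kotud, vopgikuf), so the same rule applies.
So vovit → vovtob.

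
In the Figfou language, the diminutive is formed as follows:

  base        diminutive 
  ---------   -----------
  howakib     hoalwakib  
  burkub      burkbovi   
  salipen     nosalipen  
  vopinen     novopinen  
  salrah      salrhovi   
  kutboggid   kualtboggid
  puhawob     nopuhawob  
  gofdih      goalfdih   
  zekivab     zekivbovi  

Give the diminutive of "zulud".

zuldovi

howakib and burkub both end in -b yet inflect differently (hoalwakib, burkbovi), so the final letter is not what conditions the rule; the last vowel is.
"zulud" has last vowel 'u'. The one such stem in the data (burkub → burkbovi) deletes the last vowel and adds -ovi (as do salrah, zekivab), so the same rule applies.
The other patterns: stems whose last vowel is 'i' insert -al- after the first vowel; stems whose last vowel is 'e' or 'o' add the prefix no-.
So zulud → zuldovi.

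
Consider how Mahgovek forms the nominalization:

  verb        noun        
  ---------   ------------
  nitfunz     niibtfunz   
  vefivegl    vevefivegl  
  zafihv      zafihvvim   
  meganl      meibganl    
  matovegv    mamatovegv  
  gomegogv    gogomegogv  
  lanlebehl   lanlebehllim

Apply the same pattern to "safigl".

sasafigl

meganl and vefivegl both end in -l yet inflect differently (meibganl, vevefivegl), so the final letter is not what conditions the rule; the second-to-last letter is.
"safigl" has second-to-last letter 'g'. The stems whose second-to-last letter is 'g' (gomegogv → gogomegogv, matovegv → mamatovegv, vefivegl → vevefivegl) repeat the first consonant+vowel as a prefix.
The other patterns: stems whose second-to-last letter is 'n' insert -ib- after the first vowel; stems whose second-to-last letter is 'h' double the final consonant and add -im.
So safigl → sasafigl.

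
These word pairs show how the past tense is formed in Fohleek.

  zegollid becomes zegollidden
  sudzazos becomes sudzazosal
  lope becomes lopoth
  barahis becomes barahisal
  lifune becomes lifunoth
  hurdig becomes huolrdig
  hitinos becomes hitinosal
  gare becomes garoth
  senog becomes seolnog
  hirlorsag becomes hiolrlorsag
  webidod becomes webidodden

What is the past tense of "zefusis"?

zefusisal

sudzazos and senog both have last vowel 'o' yet inflect differently (sudzazosal, seolnog), so the last vowel is not what conditions the rule; the final letter is.
"zefusis" ends in -s. The stems ending in -s (barahis → barahisal, sudzazos → sudzazosal, hitinos → hitinosal) add -al.
The other patterns: stems ending in -e drop the final letter and add -oth; stems ending in -g insert -ol- after the first vowel; stems ending in -d double the final consonant and add -en.
So zefusis → zefusisal.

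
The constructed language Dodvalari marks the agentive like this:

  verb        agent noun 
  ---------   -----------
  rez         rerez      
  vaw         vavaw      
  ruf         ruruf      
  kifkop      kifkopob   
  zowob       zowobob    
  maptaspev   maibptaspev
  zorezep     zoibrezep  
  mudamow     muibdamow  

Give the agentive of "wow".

kifkop and zorezep both end in -p yet inflect differently (kifkopob, zoibrezep), so the final letter is not what conditions the rule; the number of vowels is.
"wow" has 1 vowel. The stems with 1 vowel (rez → rerez, vaw → vavaw, ruf → ruruf) repeat the first consonant+vowel as a prefix.
So wow → wowow.

wowow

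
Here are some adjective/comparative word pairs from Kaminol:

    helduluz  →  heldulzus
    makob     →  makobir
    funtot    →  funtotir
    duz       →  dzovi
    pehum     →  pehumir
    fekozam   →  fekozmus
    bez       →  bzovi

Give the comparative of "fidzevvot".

pehum and fekozam both end in -m yet inflect differently (pehumir, fekozmus), so the final letter is not what conditions the rule; the number of vowels is.
"fidzevvot" has 3 vowels. The stems with 3 vowels (fekozam → fekozmus, helduluz → heldulzus) delete the last vowel and add -us.
So fidzevvot → fidzevvtus.

fidzevvtus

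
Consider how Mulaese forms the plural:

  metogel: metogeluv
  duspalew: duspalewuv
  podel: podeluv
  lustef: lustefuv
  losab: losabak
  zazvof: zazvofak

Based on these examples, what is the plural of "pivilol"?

pivilolak

lustef and zazvof both end in -f yet inflect differently (lustefuv, zazvofak), so the final letter is not what conditions the rule; the last vowel is.
"pivilol" has last vowel 'o'. The one such stem in the data (zazvof → zazvofak) adds -ak, so the same rule applies.
So pivilol → pivilolak.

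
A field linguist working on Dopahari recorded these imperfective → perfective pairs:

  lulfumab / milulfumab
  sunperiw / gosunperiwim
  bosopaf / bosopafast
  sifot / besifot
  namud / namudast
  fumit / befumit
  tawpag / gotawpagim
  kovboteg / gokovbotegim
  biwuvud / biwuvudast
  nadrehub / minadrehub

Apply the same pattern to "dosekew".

godosekewim

"dosekew" ends in -w. The one such stem in the data (sunperiw → gosunperiwim) adds go- … -im around the stem, so the same rule applies.
The other patterns: stems ending in -b add the prefix mi-; stems ending in -d or -f add -ast; stems ending in -t add the prefix be-.
So dosekew → godosekewim.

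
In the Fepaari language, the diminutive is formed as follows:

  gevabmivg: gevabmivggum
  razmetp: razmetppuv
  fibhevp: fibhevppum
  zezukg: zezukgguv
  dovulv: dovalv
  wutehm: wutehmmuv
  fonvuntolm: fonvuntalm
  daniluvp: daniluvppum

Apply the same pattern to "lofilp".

fonvuntolm and wutehm both end in -m yet inflect differently (fonvuntalm, wutehmmuv), so the final letter is not what conditions the rule; the second-to-last letter is.
"lofilp" has second-to-last letter 'l'. The stems whose second-to-last letter is 'l' (dovulv → dovalv, fonvuntolm → fonvuntalm) change the last vowel to 'a'.
The other patterns: stems whose second-to-last letter is 'v' double the final consonant and add -um; stems whose second-to-last letter is 'h', 'k' or 't' double the final consonant and add -uv.
So lofilp → lofalp.

lofalp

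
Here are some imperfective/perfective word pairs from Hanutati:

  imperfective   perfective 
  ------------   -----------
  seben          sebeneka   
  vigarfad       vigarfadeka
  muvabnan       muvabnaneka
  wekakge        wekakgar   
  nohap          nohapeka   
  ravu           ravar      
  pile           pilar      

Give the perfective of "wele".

pile and seben both have last vowel 'e' yet inflect differently (pilar, sebeneka), so the last vowel is not what conditions the rule; whether the stem ends in a vowel or a consonant is.
"wele" ends in a vowel. The stems ending in a vowel (ravu → ravar, pile → pilar, wekakge → wekakgar) drop the final letter and add -ar.
The other pattern: stems ending in a consonant add -eka.
So wele → welar.

welar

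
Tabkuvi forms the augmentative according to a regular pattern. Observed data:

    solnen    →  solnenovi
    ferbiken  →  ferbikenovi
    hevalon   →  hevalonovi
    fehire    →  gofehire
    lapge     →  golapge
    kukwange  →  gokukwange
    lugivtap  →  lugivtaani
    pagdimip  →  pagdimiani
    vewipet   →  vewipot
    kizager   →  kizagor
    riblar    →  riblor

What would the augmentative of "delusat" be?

delusot

solnen and fehire both have last vowel 'e' yet inflect differently (solnenovi, gofehire), so the last vowel is not what conditions the rule; the final letter is.
"delusat" ends in -t. The one such stem in the data (vewipet → vewipot) changes the last vowel to 'o' (as do kizager, riblar), so the same rule applies.
The other patterns: stems ending in -n add -ovi; stems ending in -e add the prefix go-; stems ending in -p drop the final letter and add -ani.
So delusat → delusot.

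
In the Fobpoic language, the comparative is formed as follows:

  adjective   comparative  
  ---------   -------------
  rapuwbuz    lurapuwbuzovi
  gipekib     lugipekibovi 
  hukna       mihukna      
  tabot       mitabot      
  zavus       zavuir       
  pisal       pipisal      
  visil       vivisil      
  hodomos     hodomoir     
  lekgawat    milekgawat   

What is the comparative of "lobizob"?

gipekib and visil both have last vowel 'i' yet inflect differently (lugipekibovi, vivisil), so the last vowel is not what conditions the rule; the final letter is.
"lobizob" ends in -b. The one such stem in the data (gipekib → lugipekibovi) adds lu- … -ovi around the stem, so the same rule applies.
So lobizob → lulobizobovi.

lulobizobovi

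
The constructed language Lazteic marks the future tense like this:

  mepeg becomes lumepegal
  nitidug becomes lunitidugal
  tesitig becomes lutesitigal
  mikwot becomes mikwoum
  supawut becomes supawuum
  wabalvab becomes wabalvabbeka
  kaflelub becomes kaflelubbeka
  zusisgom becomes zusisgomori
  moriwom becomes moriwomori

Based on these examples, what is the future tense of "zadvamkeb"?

nitidug and supawut both have last vowel 'u' yet inflect differently (lunitidugal, supawuum), so the last vowel is not what conditions the rule; the final letter is.
"zadvamkeb" ends in -b. The stems ending in -b (wabalvab → wabalvabbeka, kaflelub → kaflelubbeka) double the final consonant and add -eka.
The other patterns: stems ending in -g add lu- … -al around the stem; stems ending in -t drop the final letter and add -um; stems ending in -m add -ori.
So zadvamkeb → zadvamkebbeka.

zadvamkebbeka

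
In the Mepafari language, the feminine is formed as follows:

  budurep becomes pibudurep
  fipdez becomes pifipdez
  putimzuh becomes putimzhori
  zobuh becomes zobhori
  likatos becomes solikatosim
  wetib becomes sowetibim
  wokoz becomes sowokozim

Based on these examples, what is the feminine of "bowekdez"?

"bowekdez" has last vowel 'e'. The stems whose last vowel is 'e' (budurep → pibudurep, fipdez → pifipdez) add the prefix pi-.
So bowekdez → pibowekdez.

pibowekdez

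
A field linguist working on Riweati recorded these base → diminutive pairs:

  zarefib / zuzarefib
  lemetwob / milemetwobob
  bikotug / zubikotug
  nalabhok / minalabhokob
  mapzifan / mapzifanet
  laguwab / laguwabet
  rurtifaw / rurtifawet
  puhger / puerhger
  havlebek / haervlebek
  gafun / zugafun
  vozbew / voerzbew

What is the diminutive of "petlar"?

petlaret

zarefib and lemetwob both end in -b yet inflect differently (zuzarefib, milemetwobob), so the final letter is not what conditions the rule; the last vowel is.
"petlar" has last vowel 'a'. The stems whose last vowel is 'a' (laguwab → laguwabet, mapzifan → mapzifanet, rurtifaw → rurtifawet) add -et.
So petlar → petlaret.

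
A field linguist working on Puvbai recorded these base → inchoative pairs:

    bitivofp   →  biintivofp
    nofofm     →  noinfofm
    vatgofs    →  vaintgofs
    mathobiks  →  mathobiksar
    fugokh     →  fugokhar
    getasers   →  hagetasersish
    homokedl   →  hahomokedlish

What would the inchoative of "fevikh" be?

"fevikh" has second-to-last letter 'k'. The stems whose second-to-last letter is 'k' (mathobiks → mathobiksar, fugokh → fugokhar) add -ar.
So fevikh → fevikhar.

fevikhar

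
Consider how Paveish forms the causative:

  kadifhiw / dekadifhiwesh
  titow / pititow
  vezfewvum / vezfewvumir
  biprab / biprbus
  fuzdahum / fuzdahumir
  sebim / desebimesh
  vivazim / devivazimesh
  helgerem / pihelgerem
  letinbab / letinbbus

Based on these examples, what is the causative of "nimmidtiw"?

vivazim and fuzdahum both end in -m yet inflect differently (devivazimesh, fuzdahumir), so the final letter is not what conditions the rule; the last vowel is.
"nimmidtiw" has last vowel 'i'. The stems whose last vowel is 'i' (kadifhiw → dekadifhiwesh, vivazim → devivazimesh, sebim → desebimesh) add de- … -esh around the stem.
So nimmidtiw → denimmidtiwesh.

denimmidtiwesh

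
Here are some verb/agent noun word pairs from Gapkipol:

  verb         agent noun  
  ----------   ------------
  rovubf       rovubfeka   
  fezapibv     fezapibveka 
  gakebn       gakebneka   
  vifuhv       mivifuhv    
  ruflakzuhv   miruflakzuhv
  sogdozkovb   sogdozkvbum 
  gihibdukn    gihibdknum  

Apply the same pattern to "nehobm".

"nehobm" has second-to-last letter 'b'. The stems whose second-to-last letter is 'b' (rovubf → rovubfeka, fezapibv → fezapibveka, gakebn → gakebneka) add -eka.
The other patterns: stems whose second-to-last letter is 'h' add the prefix mi-; stems whose second-to-last letter is 'k' or 'v' delete the last vowel and add -um.
So nehobm → nehobmeka.

nehobmeka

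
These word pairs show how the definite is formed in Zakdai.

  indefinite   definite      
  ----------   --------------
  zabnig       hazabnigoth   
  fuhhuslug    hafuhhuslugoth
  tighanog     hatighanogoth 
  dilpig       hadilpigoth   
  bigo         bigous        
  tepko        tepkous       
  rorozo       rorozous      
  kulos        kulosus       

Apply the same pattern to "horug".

"horug" ends in -g. The stems ending in -g (zabnig → hazabnigoth, fuhhuslug → hafuhhuslugoth, tighanog → hatighanogoth) add ha- … -oth around the stem.
The other pattern: stems ending in -o or -s add -us.
So horug → hahorugoth.

hahorugoth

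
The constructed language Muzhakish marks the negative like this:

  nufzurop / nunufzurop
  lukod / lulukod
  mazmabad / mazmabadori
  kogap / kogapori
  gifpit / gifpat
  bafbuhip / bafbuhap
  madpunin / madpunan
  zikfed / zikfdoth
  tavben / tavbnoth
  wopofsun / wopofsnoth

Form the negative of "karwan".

karwanori

lukod and mazmabad both end in -d yet inflect differently (lulukod, mazmabadori), so the final letter is not what conditions the rule; the last vowel is.
"karwan" has last vowel 'a'. The stems whose last vowel is 'a' (mazmabad → mazmabadori, kogap → kogapori) add -ori.
The other patterns: stems whose last vowel is 'o' repeat the first consonant+vowel as a prefix; stems whose last vowel is 'i' change the last vowel to 'a'; stems whose last vowel is 'e' or 'u' delete the last vowel and add -oth.
So karwan → karwanori.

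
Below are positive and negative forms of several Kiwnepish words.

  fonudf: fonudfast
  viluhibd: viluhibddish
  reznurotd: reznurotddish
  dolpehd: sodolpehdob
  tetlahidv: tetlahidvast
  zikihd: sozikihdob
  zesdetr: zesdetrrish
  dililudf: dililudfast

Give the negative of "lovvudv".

"lovvudv" has second-to-last letter 'd'. The stems whose second-to-last letter is 'd' (tetlahidv → tetlahidvast, fonudf → fonudfast, dililudf → dililudfast) add -ast.
So lovvudv → lovvudvast.

lovvudvast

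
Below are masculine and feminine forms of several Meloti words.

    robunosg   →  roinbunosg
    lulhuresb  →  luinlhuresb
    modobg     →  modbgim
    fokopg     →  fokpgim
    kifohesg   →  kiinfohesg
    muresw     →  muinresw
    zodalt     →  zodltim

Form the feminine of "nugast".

kifohesg and modobg both end in -g yet inflect differently (kiinfohesg, modbgim), so the final letter is not what conditions the rule; the second-to-last letter is.
"nugast" has second-to-last letter 's'. The stems whose second-to-last letter is 's' (kifohesg → kiinfohesg, robunosg → roinbunosg, lulhuresb → luinlhuresb) insert -in- after the first vowel.
The other pattern: stems whose second-to-last letter is 'b', 'l' or 'p' delete the last vowel and add -im.
So nugast → nuingast.

nuingast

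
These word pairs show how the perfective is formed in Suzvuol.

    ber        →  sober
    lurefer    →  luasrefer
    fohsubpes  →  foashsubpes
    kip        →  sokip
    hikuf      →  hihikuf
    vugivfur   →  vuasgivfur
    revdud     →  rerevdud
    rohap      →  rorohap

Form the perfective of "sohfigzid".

kip and rohap both end in -p yet inflect differently (sokip, rorohap), so the final letter is not what conditions the rule; the number of vowels is.
"sohfigzid" has 3 vowels. The stems with 3 vowels (fohsubpes → foashsubpes, lurefer → luasrefer, vugivfur → vuasgivfur) insert -as- after the first vowel.
The other patterns: stems with 1 vowel add the prefix so-; stems with 2 vowels repeat the first consonant+vowel as a prefix.
So sohfigzid → soashfigzid.

soashfigzid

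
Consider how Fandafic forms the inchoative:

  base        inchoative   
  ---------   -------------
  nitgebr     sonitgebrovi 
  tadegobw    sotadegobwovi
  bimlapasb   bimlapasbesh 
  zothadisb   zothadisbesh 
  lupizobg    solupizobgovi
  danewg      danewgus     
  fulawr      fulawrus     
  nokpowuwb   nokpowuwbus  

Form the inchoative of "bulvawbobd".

lupizobg and danewg both end in -g yet inflect differently (solupizobgovi, danewgus), so the final letter is not what conditions the rule; the second-to-last letter is.
"bulvawbobd" has second-to-last letter 'b'. The stems whose second-to-last letter is 'b' (nitgebr → sonitgebrovi, lupizobg → solupizobgovi, tadegobw → sotadegobwovi) add so- … -ovi around the stem.
The other patterns: stems whose second-to-last letter is 'w' add -us; stems whose second-to-last letter is 's' add -esh.
So bulvawbobd → sobulvawbobdovi.

sobulvawbobdovi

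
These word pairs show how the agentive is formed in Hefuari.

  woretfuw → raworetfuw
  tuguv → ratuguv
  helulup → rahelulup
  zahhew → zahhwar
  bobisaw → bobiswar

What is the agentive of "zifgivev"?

"zifgivev" has last vowel 'e'. The one such stem in the data (zahhew → zahhwar) deletes the last vowel and adds -ar (as does bobisaw), so the same rule applies.
The other pattern: stems whose last vowel is 'u' add the prefix ra-.
So zifgivev → zifgivvar.

zifgivvar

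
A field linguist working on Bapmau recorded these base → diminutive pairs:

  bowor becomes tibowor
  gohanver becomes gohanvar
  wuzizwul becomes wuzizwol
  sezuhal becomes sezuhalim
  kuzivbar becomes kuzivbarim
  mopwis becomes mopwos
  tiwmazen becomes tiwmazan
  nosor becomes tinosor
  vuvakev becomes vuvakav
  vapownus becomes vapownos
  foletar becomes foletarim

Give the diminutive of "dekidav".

dekidavim

nosor and gohanver both end in -r yet inflect differently (tinosor, gohanvar), so the final letter is not what conditions the rule; the last vowel is.
"dekidav" has last vowel 'a'. The stems whose last vowel is 'a' (sezuhal → sezuhalim, foletar → foletarim, kuzivbar → kuzivbarim) add -im.
The other patterns: stems whose last vowel is 'o' add the prefix ti-; stems whose last vowel is 'e' change the last vowel to 'a'; stems whose last vowel is 'i' or 'u' change the last vowel to 'o'.
So dekidav → dekidavim.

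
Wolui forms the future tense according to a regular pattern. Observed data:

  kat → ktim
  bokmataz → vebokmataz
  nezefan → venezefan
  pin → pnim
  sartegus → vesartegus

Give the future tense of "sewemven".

"sewemven" has 3 vowels. The stems with 3 vowels (sartegus → vesartegus, nezefan → venezefan, bokmataz → vebokmataz) add the prefix ve-.
The other pattern: stems with 1 vowel delete the last vowel and add -im.
So sewemven → vesewemven.

vesewemven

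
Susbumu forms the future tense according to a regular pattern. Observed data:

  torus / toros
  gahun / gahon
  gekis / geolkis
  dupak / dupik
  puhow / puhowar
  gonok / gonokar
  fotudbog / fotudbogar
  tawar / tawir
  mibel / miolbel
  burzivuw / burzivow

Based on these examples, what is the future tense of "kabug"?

puhow and burzivuw both end in -w yet inflect differently (puhowar, burzivow), so the final letter is not what conditions the rule; the last vowel is.
"kabug" has last vowel 'u'. The stems whose last vowel is 'u' (torus → toros, gahun → gahon, burzivuw → burzivow) change the last vowel to 'o'.
So kabug → kabog.

kabog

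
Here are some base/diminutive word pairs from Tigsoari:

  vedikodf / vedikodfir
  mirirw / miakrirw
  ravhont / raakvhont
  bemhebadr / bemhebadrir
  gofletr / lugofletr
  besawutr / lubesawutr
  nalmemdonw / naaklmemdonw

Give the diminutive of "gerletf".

lugerletf

bemhebadr and besawutr both end in -r yet inflect differently (bemhebadrir, lubesawutr), so the final letter is not what conditions the rule; the second-to-last letter is.
"gerletf" has second-to-last letter 't'. The stems whose second-to-last letter is 't' (besawutr → lubesawutr, gofletr → lugofletr) add the prefix lu-.
So gerletf → lugerletf.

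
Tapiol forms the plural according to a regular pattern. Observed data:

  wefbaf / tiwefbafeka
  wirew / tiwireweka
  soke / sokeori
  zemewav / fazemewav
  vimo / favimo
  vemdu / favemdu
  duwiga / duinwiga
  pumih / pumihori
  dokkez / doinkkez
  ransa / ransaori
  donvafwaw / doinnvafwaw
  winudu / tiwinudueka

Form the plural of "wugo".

tiwugoeka

"wugo" begins with w-. The stems beginning with w- (wefbaf → tiwefbafeka, winudu → tiwinudueka, wirew → tiwireweka) add ti- … -eka around the stem.
The other patterns: stems beginning with d- insert -in- after the first vowel; stems beginning with v- or z- add the prefix fa-; stems beginning with p-, r- or s- add -ori.
So wugo → tiwugoeka.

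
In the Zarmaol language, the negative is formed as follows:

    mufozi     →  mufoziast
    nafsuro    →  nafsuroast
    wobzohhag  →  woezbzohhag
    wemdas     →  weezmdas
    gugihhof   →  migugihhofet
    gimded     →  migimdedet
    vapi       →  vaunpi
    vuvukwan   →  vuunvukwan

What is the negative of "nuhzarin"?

nuhzarinast

mufozi and vapi both end in -i yet inflect differently (mufoziast, vaunpi), so the final letter is not what conditions the rule; the first letter is.
"nuhzarin" begins with n-. The one such stem in the data (nafsuro → nafsuroast) adds -ast, so the same rule applies.
The other patterns: stems beginning with w- insert -ez- after the first vowel; stems beginning with g- add mi- … -et around the stem; stems beginning with v- insert -un- after the first vowel.
So nuhzarin → nuhzarinast.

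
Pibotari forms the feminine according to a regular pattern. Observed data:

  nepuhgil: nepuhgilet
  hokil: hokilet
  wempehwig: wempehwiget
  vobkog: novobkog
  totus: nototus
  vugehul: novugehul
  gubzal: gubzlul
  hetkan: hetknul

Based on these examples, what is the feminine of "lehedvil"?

lehedvilet

hokil and gubzal both end in -l yet inflect differently (hokilet, gubzlul), so the final letter is not what conditions the rule; the last vowel is.
"lehedvil" has last vowel 'i'. The stems whose last vowel is 'i' (hokil → hokilet, wempehwig → wempehwiget, nepuhgil → nepuhgilet) add -et.
So lehedvil → lehedvilet.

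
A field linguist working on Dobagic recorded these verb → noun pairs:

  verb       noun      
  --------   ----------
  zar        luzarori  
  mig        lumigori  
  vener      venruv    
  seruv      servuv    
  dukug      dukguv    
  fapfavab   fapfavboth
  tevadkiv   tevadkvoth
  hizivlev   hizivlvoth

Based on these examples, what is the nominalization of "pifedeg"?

zar and vener both end in -r yet inflect differently (luzarori, venruv), so the final letter is not what conditions the rule; the number of vowels is.
"pifedeg" has 3 vowels. The stems with 3 vowels (fapfavab → fapfavboth, tevadkiv → tevadkvoth, hizivlev → hizivlvoth) delete the last vowel and add -oth.
So pifedeg → pifedgoth.

pifedgoth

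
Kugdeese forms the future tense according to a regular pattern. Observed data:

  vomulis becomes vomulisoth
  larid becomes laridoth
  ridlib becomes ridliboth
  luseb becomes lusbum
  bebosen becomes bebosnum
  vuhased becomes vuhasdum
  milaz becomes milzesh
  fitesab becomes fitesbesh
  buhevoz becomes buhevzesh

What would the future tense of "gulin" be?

gulinoth

ridlib and luseb both end in -b yet inflect differently (ridliboth, lusbum), so the final letter is not what conditions the rule; the last vowel is.
"gulin" has last vowel 'i'. The stems whose last vowel is 'i' (vomulis → vomulisoth, larid → laridoth, ridlib → ridliboth) add -oth.
So gulin → gulinoth.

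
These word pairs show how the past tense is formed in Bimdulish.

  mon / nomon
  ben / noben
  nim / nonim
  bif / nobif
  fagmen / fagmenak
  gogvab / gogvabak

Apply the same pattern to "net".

nonet

mon and fagmen both end in -n yet inflect differently (nomon, fagmenak), so the final letter is not what conditions the rule; the number of vowels is.
"net" has 1 vowel. The stems with 1 vowel (mon → nomon, ben → noben, nim → nonim) add the prefix no-.
The other pattern: stems with 2 vowels add -ak.
So net → nonet.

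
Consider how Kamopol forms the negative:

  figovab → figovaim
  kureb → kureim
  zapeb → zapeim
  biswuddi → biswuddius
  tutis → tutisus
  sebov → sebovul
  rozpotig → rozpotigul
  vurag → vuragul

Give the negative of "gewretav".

gewretavul

"gewretav" ends in -v. The one such stem in the data (sebov → sebovul) adds -ul, so the same rule applies.
So gewretav → gewretavul.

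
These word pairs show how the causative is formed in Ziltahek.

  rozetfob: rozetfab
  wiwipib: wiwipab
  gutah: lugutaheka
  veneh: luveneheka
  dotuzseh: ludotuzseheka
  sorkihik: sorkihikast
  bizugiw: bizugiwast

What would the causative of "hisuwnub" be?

"hisuwnub" ends in -b. The stems ending in -b (rozetfob → rozetfab, wiwipib → wiwipab) change the last vowel to 'a'.
The other patterns: stems ending in -h add lu- … -eka around the stem; stems ending in -k or -w add -ast.
So hisuwnub → hisuwnab.

hisuwnab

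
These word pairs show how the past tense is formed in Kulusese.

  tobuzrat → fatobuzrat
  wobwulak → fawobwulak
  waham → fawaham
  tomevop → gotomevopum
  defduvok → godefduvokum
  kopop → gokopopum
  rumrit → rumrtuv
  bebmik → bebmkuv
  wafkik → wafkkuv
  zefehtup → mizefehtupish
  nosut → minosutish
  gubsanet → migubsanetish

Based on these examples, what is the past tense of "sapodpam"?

"sapodpam" has last vowel 'a'. The stems whose last vowel is 'a' (tobuzrat → fatobuzrat, wobwulak → fawobwulak, waham → fawaham) add the prefix fa-.
So sapodpam → fasapodpam.

fasapodpam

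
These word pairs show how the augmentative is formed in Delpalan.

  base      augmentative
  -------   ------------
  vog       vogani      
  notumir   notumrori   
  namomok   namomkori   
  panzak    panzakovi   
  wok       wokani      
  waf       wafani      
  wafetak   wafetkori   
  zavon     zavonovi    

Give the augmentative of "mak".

wok and panzak both end in -k yet inflect differently (wokani, panzakovi), so the final letter is not what conditions the rule; the number of vowels is.
"mak" has 1 vowel. The stems with 1 vowel (waf → wafani, wok → wokani, vog → vogani) add -ani.
The other patterns: stems with 2 vowels add -ovi; stems with 3 vowels delete the last vowel and add -ori.
So mak → makani.

makani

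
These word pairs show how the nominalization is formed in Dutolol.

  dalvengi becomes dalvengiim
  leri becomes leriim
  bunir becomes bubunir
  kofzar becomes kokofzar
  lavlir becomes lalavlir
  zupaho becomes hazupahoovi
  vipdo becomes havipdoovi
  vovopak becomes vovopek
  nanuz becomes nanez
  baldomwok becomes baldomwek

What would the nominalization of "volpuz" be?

volpez

dalvengi and bunir both have last vowel 'i' yet inflect differently (dalvengiim, bubunir), so the last vowel is not what conditions the rule; the final letter is.
"volpuz" ends in -z. The one such stem in the data (nanuz → nanez) changes the last vowel to 'e' (as do vovopak, baldomwok), so the same rule applies.
The other patterns: stems ending in -i add -im; stems ending in -r repeat the first consonant+vowel as a prefix; stems ending in -o add ha- … -ovi around the stem.
So volpuz → volpez.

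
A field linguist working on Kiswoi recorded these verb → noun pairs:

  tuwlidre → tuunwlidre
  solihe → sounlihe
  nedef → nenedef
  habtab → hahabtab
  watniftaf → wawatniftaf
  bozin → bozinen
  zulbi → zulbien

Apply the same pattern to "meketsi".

meketsien

tuwlidre and nedef both have last vowel 'e' yet inflect differently (tuunwlidre, nenedef), so the last vowel is not what conditions the rule; the final letter is.
"meketsi" ends in -i. The one such stem in the data (zulbi → zulbien) adds -en, so the same rule applies.
The other patterns: stems ending in -e insert -un- after the first vowel; stems ending in -b or -f repeat the first consonant+vowel as a prefix.
So meketsi → meketsien.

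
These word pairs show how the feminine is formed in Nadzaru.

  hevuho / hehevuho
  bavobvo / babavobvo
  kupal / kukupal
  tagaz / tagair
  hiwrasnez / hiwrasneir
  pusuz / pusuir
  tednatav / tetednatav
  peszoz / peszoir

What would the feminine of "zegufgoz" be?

peszoz and bavobvo both have last vowel 'o' yet inflect differently (peszoir, babavobvo), so the last vowel is not what conditions the rule; the final letter is.
"zegufgoz" ends in -z. The stems ending in -z (tagaz → tagair, hiwrasnez → hiwrasneir, peszoz → peszoir) drop the final letter and add -ir.
So zegufgoz → zegufgoir.

zegufgoir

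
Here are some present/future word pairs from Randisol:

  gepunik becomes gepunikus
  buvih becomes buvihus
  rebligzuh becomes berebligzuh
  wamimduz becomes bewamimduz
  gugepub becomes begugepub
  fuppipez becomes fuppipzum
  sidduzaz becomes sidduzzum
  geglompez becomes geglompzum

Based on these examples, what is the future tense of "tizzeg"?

tizzgum

buvih and rebligzuh both end in -h yet inflect differently (buvihus, berebligzuh), so the final letter is not what conditions the rule; the last vowel is.
"tizzeg" has last vowel 'e'. The stems whose last vowel is 'e' (fuppipez → fuppipzum, geglompez → geglompzum) delete the last vowel and add -um.
So tizzeg → tizzgum.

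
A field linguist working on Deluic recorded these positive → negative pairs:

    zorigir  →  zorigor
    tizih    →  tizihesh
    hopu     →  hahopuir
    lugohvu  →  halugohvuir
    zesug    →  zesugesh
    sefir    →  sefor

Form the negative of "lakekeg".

lakekegesh

sefir and tizih both have last vowel 'i' yet inflect differently (sefor, tizihesh), so the last vowel is not what conditions the rule; the final letter is.
"lakekeg" ends in -g. The one such stem in the data (zesug → zesugesh) adds -esh, so the same rule applies.
The other patterns: stems ending in -u add ha- … -ir around the stem; stems ending in -r change the last vowel to 'o'.
So lakekeg → lakekegesh.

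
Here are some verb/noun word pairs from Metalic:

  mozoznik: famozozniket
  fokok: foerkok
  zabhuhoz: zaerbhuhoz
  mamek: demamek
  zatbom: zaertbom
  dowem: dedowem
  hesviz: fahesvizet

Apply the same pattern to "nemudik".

"nemudik" has last vowel 'i'. The stems whose last vowel is 'i' (hesviz → fahesvizet, mozoznik → famozozniket) add fa- … -et around the stem.
The other patterns: stems whose last vowel is 'e' add the prefix de-; stems whose last vowel is 'o' insert -er- after the first vowel.
So nemudik → fanemudiket.

fanemudiket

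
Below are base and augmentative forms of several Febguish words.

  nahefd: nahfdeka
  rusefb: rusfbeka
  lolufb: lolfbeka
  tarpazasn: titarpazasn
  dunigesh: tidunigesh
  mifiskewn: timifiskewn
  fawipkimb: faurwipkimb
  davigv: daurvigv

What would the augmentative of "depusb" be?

tidepusb

"depusb" has second-to-last letter 's'. The stems whose second-to-last letter is 's' (tarpazasn → titarpazasn, dunigesh → tidunigesh) add the prefix ti-.
So depusb → tidepusb.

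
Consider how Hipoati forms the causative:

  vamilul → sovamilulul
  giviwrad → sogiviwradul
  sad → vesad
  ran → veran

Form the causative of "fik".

vefik

giviwrad and sad both end in -d yet inflect differently (sogiviwradul, vesad), so the final letter is not what conditions the rule; the number of vowels is.
"fik" has 1 vowel. The stems with 1 vowel (sad → vesad, ran → veran) add the prefix ve-.
The other pattern: stems with 3 vowels add so- … -ul around the stem.
So fik → vefik.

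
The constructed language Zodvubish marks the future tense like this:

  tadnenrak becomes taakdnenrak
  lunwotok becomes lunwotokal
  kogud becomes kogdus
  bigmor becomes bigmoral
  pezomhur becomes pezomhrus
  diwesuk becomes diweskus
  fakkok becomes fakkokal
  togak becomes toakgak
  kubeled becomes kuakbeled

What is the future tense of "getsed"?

diwesuk and fakkok both end in -k yet inflect differently (diweskus, fakkokal), so the final letter is not what conditions the rule; the last vowel is.
"getsed" has last vowel 'e'. The one such stem in the data (kubeled → kuakbeled) inserts -ak- after the first vowel (as do togak, tadnenrak), so the same rule applies.
The other patterns: stems whose last vowel is 'u' delete the last vowel and add -us; stems whose last vowel is 'o' add -al.
So getsed → geaktsed.

geaktsed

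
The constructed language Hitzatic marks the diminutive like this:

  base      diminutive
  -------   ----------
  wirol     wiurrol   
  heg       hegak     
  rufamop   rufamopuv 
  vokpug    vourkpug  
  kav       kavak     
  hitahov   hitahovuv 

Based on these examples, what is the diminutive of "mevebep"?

"mevebep" has 3 vowels. The stems with 3 vowels (rufamop → rufamopuv, hitahov → hitahovuv) add -uv.
So mevebep → mevebepuv.

mevebepuv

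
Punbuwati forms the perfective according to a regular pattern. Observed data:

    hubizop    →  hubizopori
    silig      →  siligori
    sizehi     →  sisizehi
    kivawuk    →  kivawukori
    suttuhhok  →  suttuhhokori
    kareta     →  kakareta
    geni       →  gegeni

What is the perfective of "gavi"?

gagavi

silig and geni both have last vowel 'i' yet inflect differently (siligori, gegeni), so the last vowel is not what conditions the rule; whether the stem ends in a vowel or a consonant is.
"gavi" ends in a vowel. The stems ending in a vowel (geni → gegeni, kareta → kakareta, sizehi → sisizehi) repeat the first consonant+vowel as a prefix.
The other pattern: stems ending in a consonant add -ori.
So gavi → gagavi.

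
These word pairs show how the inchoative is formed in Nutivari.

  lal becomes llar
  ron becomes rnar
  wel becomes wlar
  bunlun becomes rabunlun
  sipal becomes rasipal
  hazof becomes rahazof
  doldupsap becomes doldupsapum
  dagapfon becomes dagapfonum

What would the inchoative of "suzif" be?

rasuzif

ron and bunlun both end in -n yet inflect differently (rnar, rabunlun), so the final letter is not what conditions the rule; the number of vowels is.
"suzif" has 2 vowels. The stems with 2 vowels (bunlun → rabunlun, sipal → rasipal, hazof → rahazof) add the prefix ra-.
The other patterns: stems with 1 vowel delete the last vowel and add -ar; stems with 3 vowels add -um.
So suzif → rasuzif.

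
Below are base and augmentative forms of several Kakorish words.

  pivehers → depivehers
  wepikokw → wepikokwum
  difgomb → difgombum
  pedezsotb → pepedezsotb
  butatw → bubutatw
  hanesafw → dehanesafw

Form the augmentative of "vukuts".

"vukuts" has second-to-last letter 't'. The stems whose second-to-last letter is 't' (butatw → bubutatw, pedezsotb → pepedezsotb) repeat the first consonant+vowel as a prefix.
So vukuts → vuvukuts.

vuvukuts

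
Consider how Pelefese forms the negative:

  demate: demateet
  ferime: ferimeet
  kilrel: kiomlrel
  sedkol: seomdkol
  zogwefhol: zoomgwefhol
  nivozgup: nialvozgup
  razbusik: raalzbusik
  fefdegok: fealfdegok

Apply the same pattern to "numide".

numideet

"numide" ends in -e. The stems ending in -e (demate → demateet, ferime → ferimeet) add -et.
The other patterns: stems ending in -l insert -om- after the first vowel; stems ending in -k or -p insert -al- after the first vowel.
So numide → numideet.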